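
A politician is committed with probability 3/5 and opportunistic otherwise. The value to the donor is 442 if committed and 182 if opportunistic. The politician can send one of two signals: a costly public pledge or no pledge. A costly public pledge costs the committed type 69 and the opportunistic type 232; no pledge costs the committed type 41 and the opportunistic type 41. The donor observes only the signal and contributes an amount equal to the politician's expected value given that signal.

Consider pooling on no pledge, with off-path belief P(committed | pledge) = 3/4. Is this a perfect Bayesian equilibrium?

At the pooled signal (no pledge) the donor holds the prior 3/5 and pays 3/5·442 + 2/5·182 = 338. Off-path (pledge) belief 3/4 gives 3/4·442 + 1/4·182 = 377.
Committed: no pledge gives 338 − 41 = 297; pledge gives 377 − 69 = 308. Deviates. ✗
Opportunistic: no pledge gives 338 − 41 = 297; pledge gives 377 − 232 = 145. Stays. ✓

No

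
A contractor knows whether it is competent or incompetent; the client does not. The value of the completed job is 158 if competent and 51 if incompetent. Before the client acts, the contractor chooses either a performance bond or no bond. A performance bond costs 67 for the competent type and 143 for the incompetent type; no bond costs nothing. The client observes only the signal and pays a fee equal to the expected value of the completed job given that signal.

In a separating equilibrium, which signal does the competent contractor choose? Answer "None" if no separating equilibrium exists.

Try competent → bond, incompetent → no bond:
  If types separate, bond earns payment 158 and no bond earns 51.
  Competent: bond gives 158 − 67 = 91; no bond gives 51 − 0 = 51. No deviation. ✓
  Incompetent: no bond gives 51 − 0 = 51; bond gives 158 − 143 = 15. No deviation. ✓
Both hold — the competent type sends bond.

bond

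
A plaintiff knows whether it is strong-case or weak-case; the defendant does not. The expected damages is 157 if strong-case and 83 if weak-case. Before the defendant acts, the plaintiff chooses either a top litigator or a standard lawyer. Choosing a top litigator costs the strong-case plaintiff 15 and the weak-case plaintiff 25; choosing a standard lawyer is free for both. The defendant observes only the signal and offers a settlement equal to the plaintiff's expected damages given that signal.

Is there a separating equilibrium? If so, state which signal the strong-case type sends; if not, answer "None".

None

Try strong-case → top litigator, weak-case → standard lawyer:
  If types separate, top litigator earns payment 157 and standard lawyer earns 83.
  Strong-case: top litigator gives 157 − 15 = 142; standard lawyer gives 83 − 0 = 83. No deviation. ✓
  Weak-case: standard lawyer gives 83 − 0 = 83; top litigator gives 157 − 25 = 132. Would deviate. ✗
Try strong-case → standard lawyer, weak-case → top litigator:
  If types separate, standard lawyer earns payment 157 and top litigator earns 83.
  Strong-case: standard lawyer gives 157 − 0 = 157; top litigator gives 83 − 15 = 68. No deviation. ✓
  Weak-case: top litigator gives 83 − 25 = 58; standard lawyer gives 157 − 0 = 157. Would deviate. ✗
Neither assignment is incentive-compatible.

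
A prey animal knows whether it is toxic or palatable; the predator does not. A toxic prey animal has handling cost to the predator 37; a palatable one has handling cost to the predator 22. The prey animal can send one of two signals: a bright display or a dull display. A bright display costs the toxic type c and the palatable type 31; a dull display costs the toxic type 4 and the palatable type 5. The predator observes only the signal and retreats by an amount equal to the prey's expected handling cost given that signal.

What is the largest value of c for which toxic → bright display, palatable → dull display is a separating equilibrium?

19

Under separation: bright display → toxic (pays 37); dull display → palatable (pays 22).
Palatable: 22 − 5 = 17 ≥ 37 − 31 = 6. Holds regardless of c. ✓
Toxic: 37 − c ≥ 22 − 4, so c ≤ 37 − 18 = 19.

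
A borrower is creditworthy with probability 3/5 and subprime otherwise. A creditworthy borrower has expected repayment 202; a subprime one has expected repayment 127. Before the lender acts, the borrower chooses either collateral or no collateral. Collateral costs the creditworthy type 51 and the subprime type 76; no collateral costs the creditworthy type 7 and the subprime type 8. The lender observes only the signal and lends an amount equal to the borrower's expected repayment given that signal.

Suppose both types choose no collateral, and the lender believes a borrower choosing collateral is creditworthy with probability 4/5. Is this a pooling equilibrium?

Yes

On the equilibrium path (no collateral) the lender holds the prior 3/5 and pays 3/5·202 + 2/5·127 = 172. Off-path (collateral) belief 4/5 gives 4/5·202 + 1/5·127 = 187.
Creditworthy: no collateral gives 172 − 7 = 165; collateral gives 187 − 51 = 136. Stays. ✓
Subprime: no collateral gives 172 − 8 = 164; collateral gives 187 − 76 = 111. Stays. ✓
Beliefs are Bayes-consistent on-path and both types best-respond.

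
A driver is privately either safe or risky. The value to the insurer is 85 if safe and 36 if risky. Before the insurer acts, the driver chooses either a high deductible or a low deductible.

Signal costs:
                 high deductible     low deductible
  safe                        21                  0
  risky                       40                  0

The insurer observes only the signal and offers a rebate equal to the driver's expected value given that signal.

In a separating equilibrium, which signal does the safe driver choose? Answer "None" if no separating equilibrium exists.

Try safe → high deductible, risky → low deductible:
  Under separation the insurer infers type exactly: high deductible → safe (pays 85), low deductible → risky (pays 36).
  Safe: high deductible gives 85 − 21 = 64; low deductible gives 36 − 0 = 36. No deviation. ✓
  Risky: low deductible gives 36 − 0 = 36; high deductible gives 85 − 40 = 45. Would deviate. ✗
Try safe → low deductible, risky → high deductible:
  Under separation the insurer infers type exactly: low deductible → safe (pays 85), high deductible → risky (pays 36).
  Safe: low deductible gives 85 − 0 = 85; high deductible gives 36 − 21 = 15. No deviation. ✓
  Risky: high deductible gives 36 − 40 = -4; low deductible gives 85 − 0 = 85. Would deviate. ✗
Neither assignment is incentive-compatible.

None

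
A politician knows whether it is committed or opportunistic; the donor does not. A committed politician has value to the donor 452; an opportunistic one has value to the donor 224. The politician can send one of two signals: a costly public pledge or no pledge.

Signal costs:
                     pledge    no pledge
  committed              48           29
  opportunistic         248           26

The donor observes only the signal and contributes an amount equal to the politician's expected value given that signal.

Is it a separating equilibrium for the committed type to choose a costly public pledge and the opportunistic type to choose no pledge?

No

Under separation the donor infers type exactly: pledge → committed (pays 452), no pledge → opportunistic (pays 224).
Committed: pledge gives 452 − 48 = 404; no pledge gives 224 − 29 = 195. No deviation. ✓
Opportunistic: no pledge gives 224 − 26 = 198; pledge gives 452 − 248 = 204. Would deviate. ✗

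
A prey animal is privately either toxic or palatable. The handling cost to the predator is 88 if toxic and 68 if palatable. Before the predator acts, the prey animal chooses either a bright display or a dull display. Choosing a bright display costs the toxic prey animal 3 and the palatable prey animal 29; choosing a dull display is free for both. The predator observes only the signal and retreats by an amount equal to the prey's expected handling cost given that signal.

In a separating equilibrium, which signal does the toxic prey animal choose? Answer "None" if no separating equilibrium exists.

Try toxic → bright display, palatable → dull display:
  If types separate, bright display earns payment 88 and dull display earns 68.
  Toxic: bright display gives 88 − 3 = 85; dull display gives 68 − 0 = 68. No deviation. ✓
  Palatable: dull display gives 68 − 0 = 68; bright display gives 88 − 29 = 59. No deviation. ✓
Both hold — the toxic type sends bright display.

bright display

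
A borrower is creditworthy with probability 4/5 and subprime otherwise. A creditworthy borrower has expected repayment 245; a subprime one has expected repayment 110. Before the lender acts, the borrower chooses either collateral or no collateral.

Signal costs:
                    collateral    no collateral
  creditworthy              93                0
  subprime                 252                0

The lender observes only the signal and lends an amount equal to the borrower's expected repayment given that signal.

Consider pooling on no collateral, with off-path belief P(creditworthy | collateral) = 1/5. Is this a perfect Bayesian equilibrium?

At the pooled signal (no collateral) the lender holds the prior 4/5 and pays 4/5·245 + 1/5·110 = 218. Off-path (collateral) belief 1/5 gives 1/5·245 + 4/5·110 = 137.
Creditworthy: no collateral gives 218 − 0 = 218; collateral gives 137 − 93 = 44. Stays. ✓
Subprime: no collateral gives 218 − 0 = 218; collateral gives 137 − 252 = -115. Stays. ✓

Yes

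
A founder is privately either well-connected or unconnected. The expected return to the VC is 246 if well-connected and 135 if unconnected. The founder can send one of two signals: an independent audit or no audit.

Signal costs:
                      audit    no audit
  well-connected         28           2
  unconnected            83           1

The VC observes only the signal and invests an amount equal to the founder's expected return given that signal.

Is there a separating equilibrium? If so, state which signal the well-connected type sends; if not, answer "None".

Try well-connected → audit, unconnected → no audit:
  If types separate, audit earns payment 246 and no audit earns 135.
  Well-connected: audit gives 246 − 28 = 218; no audit gives 135 − 2 = 133. No deviation. ✓
  Unconnected: no audit gives 135 − 1 = 134; audit gives 246 − 83 = 163. Would deviate. ✗
Try well-connected → no audit, unconnected → audit:
  If types separate, no audit earns payment 246 and audit earns 135.
  Well-connected: no audit gives 246 − 2 = 244; audit gives 135 − 28 = 107. No deviation. ✓
  Unconnected: audit gives 135 − 83 = 52; no audit gives 246 − 1 = 245. Would deviate. ✗
Neither assignment is incentive-compatible.

None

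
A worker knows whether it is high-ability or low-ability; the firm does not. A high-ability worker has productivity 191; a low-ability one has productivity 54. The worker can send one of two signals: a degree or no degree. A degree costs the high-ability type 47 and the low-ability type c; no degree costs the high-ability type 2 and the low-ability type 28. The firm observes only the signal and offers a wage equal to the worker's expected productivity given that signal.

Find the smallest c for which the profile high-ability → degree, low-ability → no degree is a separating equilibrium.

165

Under separation: degree → high-ability (pays 191); no degree → low-ability (pays 54).
High-ability: 191 − 47 = 144 ≥ 54 − 2 = 52. Holds regardless of c. ✓
Low-ability: 54 − 28 ≥ 191 − c, so c ≥ 191 − 26 = 165.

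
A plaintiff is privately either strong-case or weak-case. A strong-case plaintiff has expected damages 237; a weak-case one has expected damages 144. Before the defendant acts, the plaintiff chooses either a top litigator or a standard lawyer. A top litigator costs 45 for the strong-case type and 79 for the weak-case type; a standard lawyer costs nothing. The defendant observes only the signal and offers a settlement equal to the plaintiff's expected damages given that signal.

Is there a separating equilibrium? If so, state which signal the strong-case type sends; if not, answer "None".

None

Try strong-case → top litigator, weak-case → standard lawyer:
  If types separate, top litigator earns payment 237 and standard lawyer earns 144.
  Strong-case: top litigator gives 237 − 45 = 192; standard lawyer gives 144 − 0 = 144. No deviation. ✓
  Weak-case: standard lawyer gives 144 − 0 = 144; top litigator gives 237 − 79 = 158. Would deviate. ✗
Try strong-case → standard lawyer, weak-case → top litigator:
  If types separate, standard lawyer earns payment 237 and top litigator earns 144.
  Strong-case: standard lawyer gives 237 − 0 = 237; top litigator gives 144 − 45 = 99. No deviation. ✓
  Weak-case: top litigator gives 144 − 79 = 65; standard lawyer gives 237 − 0 = 237. Would deviate. ✗
Neither assignment is incentive-compatible.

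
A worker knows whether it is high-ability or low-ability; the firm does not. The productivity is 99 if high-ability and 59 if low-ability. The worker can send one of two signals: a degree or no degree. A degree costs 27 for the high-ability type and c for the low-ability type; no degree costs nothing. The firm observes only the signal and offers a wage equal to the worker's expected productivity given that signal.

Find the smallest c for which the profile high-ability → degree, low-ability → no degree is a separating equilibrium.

40

Under separation: degree → high-ability (pays 99); no degree → low-ability (pays 59).
High-ability: 99 − 27 = 72 ≥ 59 − 0 = 59. Holds regardless of c. ✓
Low-ability: 59 − 0 ≥ 99 − c, so c ≥ 99 − 59 = 40.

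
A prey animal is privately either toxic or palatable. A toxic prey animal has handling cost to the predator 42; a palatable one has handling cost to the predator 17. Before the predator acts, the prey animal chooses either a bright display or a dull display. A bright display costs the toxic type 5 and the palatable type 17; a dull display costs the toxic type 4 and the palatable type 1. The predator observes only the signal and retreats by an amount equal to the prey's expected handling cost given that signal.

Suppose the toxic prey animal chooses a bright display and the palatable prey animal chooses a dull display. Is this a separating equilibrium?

Under separation the predator infers type exactly: bright display → toxic (pays 42), dull display → palatable (pays 17).
Toxic: bright display gives 42 − 5 = 37; dull display gives 17 − 4 = 13. No deviation. ✓
Palatable: dull display gives 17 − 1 = 16; bright display gives 42 − 17 = 25. Would deviate. ✗

No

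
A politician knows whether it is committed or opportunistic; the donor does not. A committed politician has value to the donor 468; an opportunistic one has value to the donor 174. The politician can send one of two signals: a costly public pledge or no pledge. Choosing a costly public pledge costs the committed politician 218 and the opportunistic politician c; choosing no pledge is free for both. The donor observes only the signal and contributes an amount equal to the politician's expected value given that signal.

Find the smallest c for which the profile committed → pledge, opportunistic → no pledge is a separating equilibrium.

Under separation: pledge → committed (pays 468); no pledge → opportunistic (pays 174).
Committed: 468 − 218 = 250 ≥ 174 − 0 = 174. Holds regardless of c. ✓
Opportunistic: 174 − 0 ≥ 468 − c, so c ≥ 468 − 174 = 294.

294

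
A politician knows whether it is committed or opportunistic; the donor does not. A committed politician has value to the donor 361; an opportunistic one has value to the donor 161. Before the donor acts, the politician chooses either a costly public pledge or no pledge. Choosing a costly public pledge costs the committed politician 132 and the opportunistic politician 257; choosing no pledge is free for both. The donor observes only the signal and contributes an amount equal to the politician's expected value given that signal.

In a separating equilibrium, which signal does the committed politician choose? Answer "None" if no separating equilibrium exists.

pledge

Try committed → pledge, opportunistic → no pledge:
  Under separation the donor infers type exactly: pledge → committed (pays 361), no pledge → opportunistic (pays 161).
  Committed: pledge gives 361 − 132 = 229; no pledge gives 161 − 0 = 161. No deviation. ✓
  Opportunistic: no pledge gives 161 − 0 = 161; pledge gives 361 − 257 = 104. No deviation. ✓
Both hold — the committed type sends pledge.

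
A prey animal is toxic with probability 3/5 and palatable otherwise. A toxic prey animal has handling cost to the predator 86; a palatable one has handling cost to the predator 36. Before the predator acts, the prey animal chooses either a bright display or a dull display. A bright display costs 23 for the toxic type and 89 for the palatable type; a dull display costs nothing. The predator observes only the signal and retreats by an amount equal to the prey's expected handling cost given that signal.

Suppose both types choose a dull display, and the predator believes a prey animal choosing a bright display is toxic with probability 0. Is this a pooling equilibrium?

Yes

On the equilibrium path (dull display) the predator holds the prior 3/5 and pays 3/5·86 + 2/5·36 = 66. Off-path (bright display) belief 0 gives 0·86 + 1·36 = 36.
Toxic: dull display gives 66 − 0 = 66; bright display gives 36 − 23 = 13. Stays. ✓
Palatable: dull display gives 66 − 0 = 66; bright display gives 36 − 89 = -53. Stays. ✓
Beliefs are Bayes-consistent on-path and both types best-respond.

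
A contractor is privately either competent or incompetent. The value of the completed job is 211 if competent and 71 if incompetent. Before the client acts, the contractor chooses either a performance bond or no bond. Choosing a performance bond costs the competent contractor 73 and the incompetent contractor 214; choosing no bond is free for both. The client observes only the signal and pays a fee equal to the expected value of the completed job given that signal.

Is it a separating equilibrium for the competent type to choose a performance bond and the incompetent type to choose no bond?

Yes

If types separate, bond earns payment 211 and no bond earns 71.
Competent: bond gives 211 − 73 = 138; no bond gives 71 − 0 = 71. No deviation. ✓
Incompetent: no bond gives 71 − 0 = 71; bond gives 211 − 214 = -3. No deviation. ✓
Both incentive constraints hold.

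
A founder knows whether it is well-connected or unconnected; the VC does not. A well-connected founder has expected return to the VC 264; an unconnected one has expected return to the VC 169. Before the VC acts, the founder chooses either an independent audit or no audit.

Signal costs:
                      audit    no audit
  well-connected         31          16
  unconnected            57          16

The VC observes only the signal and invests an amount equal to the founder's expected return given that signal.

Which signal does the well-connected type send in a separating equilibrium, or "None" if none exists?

None

Try well-connected → audit, unconnected → no audit:
  Under separation the VC infers type exactly: audit → well-connected (pays 264), no audit → unconnected (pays 169).
  Well-connected: audit gives 264 − 31 = 233; no audit gives 169 − 16 = 153. No deviation. ✓
  Unconnected: no audit gives 169 − 16 = 153; audit gives 264 − 57 = 207. Would deviate. ✗
Try well-connected → no audit, unconnected → audit:
  Under separation the VC infers type exactly: no audit → well-connected (pays 264), audit → unconnected (pays 169).
  Well-connected: no audit gives 264 − 16 = 248; audit gives 169 − 31 = 138. No deviation. ✓
  Unconnected: audit gives 169 − 57 = 112; no audit gives 264 − 16 = 248. Would deviate. ✗
Neither assignment is incentive-compatible.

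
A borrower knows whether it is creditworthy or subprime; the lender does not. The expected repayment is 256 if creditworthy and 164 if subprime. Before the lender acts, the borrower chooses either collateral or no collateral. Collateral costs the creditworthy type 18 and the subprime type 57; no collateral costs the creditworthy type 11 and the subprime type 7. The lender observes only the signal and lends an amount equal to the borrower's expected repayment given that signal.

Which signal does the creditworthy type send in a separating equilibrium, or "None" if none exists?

None

Try creditworthy → collateral, subprime → no collateral:
  If types separate, collateral earns payment 256 and no collateral earns 164.
  Creditworthy: collateral gives 256 − 18 = 238; no collateral gives 164 − 11 = 153. No deviation. ✓
  Subprime: no collateral gives 164 − 7 = 157; collateral gives 256 − 57 = 199. Would deviate. ✗
Try creditworthy → no collateral, subprime → collateral:
  If types separate, no collateral earns payment 256 and collateral earns 164.
  Creditworthy: no collateral gives 256 − 11 = 245; collateral gives 164 − 18 = 146. No deviation. ✓
  Subprime: collateral gives 164 − 57 = 107; no collateral gives 256 − 7 = 249. Would deviate. ✗
Neither assignment is incentive-compatible.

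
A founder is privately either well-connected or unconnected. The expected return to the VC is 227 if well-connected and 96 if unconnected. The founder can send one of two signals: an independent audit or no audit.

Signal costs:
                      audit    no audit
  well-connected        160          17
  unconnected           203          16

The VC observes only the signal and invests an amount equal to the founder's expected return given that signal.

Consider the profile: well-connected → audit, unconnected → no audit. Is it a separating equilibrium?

If types separate, audit earns payment 227 and no audit earns 96.
Well-connected: audit gives 227 − 160 = 67; no audit gives 96 − 17 = 79. Would deviate. ✗
Unconnected: no audit gives 96 − 16 = 80; audit gives 227 − 203 = 24. No deviation. ✓

No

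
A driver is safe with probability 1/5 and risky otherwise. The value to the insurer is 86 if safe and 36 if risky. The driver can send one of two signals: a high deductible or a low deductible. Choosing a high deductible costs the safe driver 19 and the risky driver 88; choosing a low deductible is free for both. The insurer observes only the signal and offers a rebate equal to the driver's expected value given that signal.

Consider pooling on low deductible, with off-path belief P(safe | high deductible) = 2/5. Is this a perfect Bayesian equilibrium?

At the pooled signal (low deductible) the insurer holds the prior 1/5 and pays 1/5·86 + 4/5·36 = 46. Off-path (high deductible) belief 2/5 gives 2/5·86 + 3/5·36 = 56.
Safe: low deductible gives 46 − 0 = 46; high deductible gives 56 − 19 = 37. Stays. ✓
Risky: low deductible gives 46 − 0 = 46; high deductible gives 56 − 88 = -32. Stays. ✓

Yes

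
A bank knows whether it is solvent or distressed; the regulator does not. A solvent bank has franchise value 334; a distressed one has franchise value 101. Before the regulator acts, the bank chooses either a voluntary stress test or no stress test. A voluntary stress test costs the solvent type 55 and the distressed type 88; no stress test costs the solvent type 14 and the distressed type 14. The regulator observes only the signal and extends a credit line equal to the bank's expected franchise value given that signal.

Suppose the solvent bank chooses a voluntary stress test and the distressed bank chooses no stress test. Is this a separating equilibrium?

No

If types separate, stress test earns payment 334 and no stress test earns 101.
Solvent: stress test gives 334 − 55 = 279; no stress test gives 101 − 14 = 87. No deviation. ✓
Distressed: no stress test gives 101 − 14 = 87; stress test gives 334 − 88 = 246. Would deviate. ✗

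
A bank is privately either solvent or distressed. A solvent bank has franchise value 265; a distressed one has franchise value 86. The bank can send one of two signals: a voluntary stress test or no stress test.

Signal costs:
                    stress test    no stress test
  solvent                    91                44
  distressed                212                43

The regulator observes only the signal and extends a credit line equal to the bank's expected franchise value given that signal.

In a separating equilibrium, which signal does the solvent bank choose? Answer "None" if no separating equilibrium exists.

Try solvent → stress test, distressed → no stress test:
  If types separate, stress test earns payment 265 and no stress test earns 86.
  Solvent: stress test gives 265 − 91 = 174; no stress test gives 86 − 44 = 42. No deviation. ✓
  Distressed: no stress test gives 86 − 43 = 43; stress test gives 265 − 212 = 53. Would deviate. ✗
Try solvent → no stress test, distressed → stress test:
  If types separate, no stress test earns payment 265 and stress test earns 86.
  Solvent: no stress test gives 265 − 44 = 221; stress test gives 86 − 91 = -5. No deviation. ✓
  Distressed: stress test gives 86 − 212 = -126; no stress test gives 265 − 43 = 222. Would deviate. ✗
Neither assignment is incentive-compatible.

None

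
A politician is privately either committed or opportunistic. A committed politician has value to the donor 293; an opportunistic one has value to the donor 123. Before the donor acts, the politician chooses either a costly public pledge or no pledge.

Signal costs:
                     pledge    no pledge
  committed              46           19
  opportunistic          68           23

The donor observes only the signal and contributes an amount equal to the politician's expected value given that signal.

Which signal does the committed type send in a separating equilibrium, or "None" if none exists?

Try committed → pledge, opportunistic → no pledge:
  Under separation the donor infers type exactly: pledge → committed (pays 293), no pledge → opportunistic (pays 123).
  Committed: pledge gives 293 − 46 = 247; no pledge gives 123 − 19 = 104. No deviation. ✓
  Opportunistic: no pledge gives 123 − 23 = 100; pledge gives 293 − 68 = 225. Would deviate. ✗
Try committed → no pledge, opportunistic → pledge:
  Under separation the donor infers type exactly: no pledge → committed (pays 293), pledge → opportunistic (pays 123).
  Committed: no pledge gives 293 − 19 = 274; pledge gives 123 − 46 = 77. No deviation. ✓
  Opportunistic: pledge gives 123 − 68 = 55; no pledge gives 293 − 23 = 270. Would deviate. ✗
Neither assignment is incentive-compatible.

None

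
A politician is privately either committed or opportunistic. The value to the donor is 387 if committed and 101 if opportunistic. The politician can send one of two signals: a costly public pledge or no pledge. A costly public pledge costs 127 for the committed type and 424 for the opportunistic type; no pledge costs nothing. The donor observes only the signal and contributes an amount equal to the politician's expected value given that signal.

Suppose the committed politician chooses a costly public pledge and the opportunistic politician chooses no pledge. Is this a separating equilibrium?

Yes

If types separate, pledge earns payment 387 and no pledge earns 101.
Committed: pledge gives 387 − 127 = 260; no pledge gives 101 − 0 = 101. No deviation. ✓
Opportunistic: no pledge gives 101 − 0 = 101; pledge gives 387 − 424 = -37. No deviation. ✓
Neither type gains from mimicking the other.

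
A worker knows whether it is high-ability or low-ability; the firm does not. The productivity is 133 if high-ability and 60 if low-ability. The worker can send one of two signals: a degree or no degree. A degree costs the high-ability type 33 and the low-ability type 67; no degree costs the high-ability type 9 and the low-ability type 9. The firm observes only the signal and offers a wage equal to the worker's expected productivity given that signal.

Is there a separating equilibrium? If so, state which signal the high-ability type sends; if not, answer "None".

None

Try high-ability → degree, low-ability → no degree:
  Under separation the firm infers type exactly: degree → high-ability (pays 133), no degree → low-ability (pays 60).
  High-ability: degree gives 133 − 33 = 100; no degree gives 60 − 9 = 51. No deviation. ✓
  Low-ability: no degree gives 60 − 9 = 51; degree gives 133 − 67 = 66. Would deviate. ✗
Try high-ability → no degree, low-ability → degree:
  Under separation the firm infers type exactly: no degree → high-ability (pays 133), degree → low-ability (pays 60).
  High-ability: no degree gives 133 − 9 = 124; degree gives 60 − 33 = 27. No deviation. ✓
  Low-ability: degree gives 60 − 67 = -7; no degree gives 133 − 9 = 124. Would deviate. ✗
Neither assignment is incentive-compatible.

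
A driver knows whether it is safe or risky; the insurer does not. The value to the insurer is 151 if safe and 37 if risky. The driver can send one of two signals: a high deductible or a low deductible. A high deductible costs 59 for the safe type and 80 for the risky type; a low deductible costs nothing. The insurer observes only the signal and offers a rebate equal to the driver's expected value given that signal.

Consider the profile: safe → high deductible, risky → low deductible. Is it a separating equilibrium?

No

If types separate, high deductible earns payment 151 and low deductible earns 37.
Safe: high deductible gives 151 − 59 = 92; low deductible gives 37 − 0 = 37. No deviation. ✓
Risky: low deductible gives 37 − 0 = 37; high deductible gives 151 − 80 = 71. Would deviate. ✗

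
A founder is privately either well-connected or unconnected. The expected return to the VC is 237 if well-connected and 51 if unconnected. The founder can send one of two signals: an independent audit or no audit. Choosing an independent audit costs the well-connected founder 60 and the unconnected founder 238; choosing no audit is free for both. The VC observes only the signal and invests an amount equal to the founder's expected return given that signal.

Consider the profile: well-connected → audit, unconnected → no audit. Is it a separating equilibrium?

Yes

If types separate, audit earns payment 237 and no audit earns 51.
Well-connected: audit gives 237 − 60 = 177; no audit gives 51 − 0 = 51. No deviation. ✓
Unconnected: no audit gives 51 − 0 = 51; audit gives 237 − 238 = -1. No deviation. ✓
Neither type gains from mimicking the other.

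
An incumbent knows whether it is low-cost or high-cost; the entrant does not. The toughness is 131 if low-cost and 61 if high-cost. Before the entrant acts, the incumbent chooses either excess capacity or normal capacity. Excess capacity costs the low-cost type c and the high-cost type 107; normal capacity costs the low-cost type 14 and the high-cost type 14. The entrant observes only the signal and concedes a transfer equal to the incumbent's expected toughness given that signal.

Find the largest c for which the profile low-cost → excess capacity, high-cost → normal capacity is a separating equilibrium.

Under separation: excess capacity → low-cost (pays 131); normal capacity → high-cost (pays 61).
High-cost: 61 − 14 = 47 ≥ 131 − 107 = 24. Holds regardless of c. ✓
Low-cost: 131 − c ≥ 61 − 14, so c ≤ 131 − 47 = 84.

84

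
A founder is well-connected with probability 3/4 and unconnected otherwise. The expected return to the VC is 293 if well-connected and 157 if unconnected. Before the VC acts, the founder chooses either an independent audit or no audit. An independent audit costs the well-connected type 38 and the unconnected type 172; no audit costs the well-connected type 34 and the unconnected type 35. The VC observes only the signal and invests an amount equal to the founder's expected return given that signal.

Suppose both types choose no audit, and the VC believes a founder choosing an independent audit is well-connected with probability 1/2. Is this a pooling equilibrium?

At the pooled signal (no audit) the VC holds the prior 3/4 and pays 3/4·293 + 1/4·157 = 259. Off-path (audit) belief 1/2 gives 1/2·293 + 1/2·157 = 225.
Well-connected: no audit gives 259 − 34 = 225; audit gives 225 − 38 = 187. Stays. ✓
Unconnected: no audit gives 259 − 35 = 224; audit gives 225 − 172 = 53. Stays. ✓

Yes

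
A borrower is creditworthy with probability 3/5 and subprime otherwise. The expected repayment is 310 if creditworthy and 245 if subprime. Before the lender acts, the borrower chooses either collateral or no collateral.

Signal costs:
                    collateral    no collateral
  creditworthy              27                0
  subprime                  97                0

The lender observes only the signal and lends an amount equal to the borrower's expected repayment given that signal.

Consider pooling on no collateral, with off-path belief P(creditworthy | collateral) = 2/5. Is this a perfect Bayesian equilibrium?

Yes

On the equilibrium path (no collateral) the lender holds the prior 3/5 and pays 3/5·310 + 2/5·245 = 284. Off-path (collateral) belief 2/5 gives 2/5·310 + 3/5·245 = 271.
Creditworthy: no collateral gives 284 − 0 = 284; collateral gives 271 − 27 = 244. Stays. ✓
Subprime: no collateral gives 284 − 0 = 284; collateral gives 271 − 97 = 174. Stays. ✓
Beliefs are Bayes-consistent on-path and both types best-respond.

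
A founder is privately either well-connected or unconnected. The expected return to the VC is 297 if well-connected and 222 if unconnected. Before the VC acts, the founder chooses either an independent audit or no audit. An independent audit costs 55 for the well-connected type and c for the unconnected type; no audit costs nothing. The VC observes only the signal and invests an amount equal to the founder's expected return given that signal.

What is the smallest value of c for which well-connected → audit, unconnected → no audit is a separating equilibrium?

75

Under separation: audit → well-connected (pays 297); no audit → unconnected (pays 222).
Well-connected: 297 − 55 = 242 ≥ 222 − 0 = 222. Holds regardless of c. ✓
Unconnected: 222 − 0 ≥ 297 − c, so c ≥ 297 − 222 = 75.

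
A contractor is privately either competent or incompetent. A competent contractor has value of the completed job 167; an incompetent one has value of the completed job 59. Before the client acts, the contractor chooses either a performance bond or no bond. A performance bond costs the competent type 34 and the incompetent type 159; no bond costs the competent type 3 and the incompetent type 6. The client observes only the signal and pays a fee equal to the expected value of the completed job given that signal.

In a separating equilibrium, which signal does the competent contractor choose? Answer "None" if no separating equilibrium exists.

Try competent → bond, incompetent → no bond:
  Under separation the client infers type exactly: bond → competent (pays 167), no bond → incompetent (pays 59).
  Competent: bond gives 167 − 34 = 133; no bond gives 59 − 3 = 56. No deviation. ✓
  Incompetent: no bond gives 59 − 6 = 53; bond gives 167 − 159 = 8. No deviation. ✓
Both hold — the competent type sends bond.

bond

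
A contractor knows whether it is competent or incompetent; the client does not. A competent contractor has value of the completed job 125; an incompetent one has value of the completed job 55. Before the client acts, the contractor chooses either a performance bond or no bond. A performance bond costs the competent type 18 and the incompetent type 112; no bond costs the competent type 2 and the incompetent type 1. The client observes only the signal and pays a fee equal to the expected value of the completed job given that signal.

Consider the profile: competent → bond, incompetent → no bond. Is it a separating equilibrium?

If types separate, bond earns payment 125 and no bond earns 55.
Competent: bond gives 125 − 18 = 107; no bond gives 55 − 2 = 53. No deviation. ✓
Incompetent: no bond gives 55 − 1 = 54; bond gives 125 − 112 = 13. No deviation. ✓
Neither type gains from mimicking the other.

Yes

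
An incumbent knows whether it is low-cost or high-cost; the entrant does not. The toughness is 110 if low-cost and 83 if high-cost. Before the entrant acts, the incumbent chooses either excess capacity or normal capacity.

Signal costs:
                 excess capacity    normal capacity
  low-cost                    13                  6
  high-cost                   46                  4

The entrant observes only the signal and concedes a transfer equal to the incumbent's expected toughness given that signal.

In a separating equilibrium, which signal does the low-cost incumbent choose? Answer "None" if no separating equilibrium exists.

Try low-cost → excess capacity, high-cost → normal capacity:
  If types separate, excess capacity earns payment 110 and normal capacity earns 83.
  Low-cost: excess capacity gives 110 − 13 = 97; normal capacity gives 83 − 6 = 77. No deviation. ✓
  High-cost: normal capacity gives 83 − 4 = 79; excess capacity gives 110 − 46 = 64. No deviation. ✓
Both hold — the low-cost type sends excess capacity.

excess capacity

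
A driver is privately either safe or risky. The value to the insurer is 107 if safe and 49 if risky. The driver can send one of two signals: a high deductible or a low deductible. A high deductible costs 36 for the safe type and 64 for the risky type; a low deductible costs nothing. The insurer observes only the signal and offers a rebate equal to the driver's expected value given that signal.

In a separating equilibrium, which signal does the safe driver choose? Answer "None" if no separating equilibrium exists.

Try safe → high deductible, risky → low deductible:
  Under separation the insurer infers type exactly: high deductible → safe (pays 107), low deductible → risky (pays 49).
  Safe: high deductible gives 107 − 36 = 71; low deductible gives 49 − 0 = 49. No deviation. ✓
  Risky: low deductible gives 49 − 0 = 49; high deductible gives 107 − 64 = 43. No deviation. ✓
Both hold — the safe type sends high deductible.

high deductible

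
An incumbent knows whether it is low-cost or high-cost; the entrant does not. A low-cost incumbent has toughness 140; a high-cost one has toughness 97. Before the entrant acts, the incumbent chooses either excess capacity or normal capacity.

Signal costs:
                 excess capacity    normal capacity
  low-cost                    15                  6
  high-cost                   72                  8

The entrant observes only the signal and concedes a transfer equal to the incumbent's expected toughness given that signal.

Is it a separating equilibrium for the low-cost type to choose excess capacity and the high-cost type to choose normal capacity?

Yes

Under separation the entrant infers type exactly: excess capacity → low-cost (pays 140), normal capacity → high-cost (pays 97).
Low-cost: excess capacity gives 140 − 15 = 125; normal capacity gives 97 − 6 = 91. No deviation. ✓
High-cost: normal capacity gives 97 − 8 = 89; excess capacity gives 140 − 72 = 68. No deviation. ✓
Both incentive constraints hold.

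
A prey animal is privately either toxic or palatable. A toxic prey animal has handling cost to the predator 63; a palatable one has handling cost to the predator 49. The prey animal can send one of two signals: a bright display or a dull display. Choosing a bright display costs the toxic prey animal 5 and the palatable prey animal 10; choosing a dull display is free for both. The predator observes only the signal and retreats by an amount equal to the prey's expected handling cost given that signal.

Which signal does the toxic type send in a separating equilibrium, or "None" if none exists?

Try toxic → bright display, palatable → dull display:
  Under separation the predator infers type exactly: bright display → toxic (pays 63), dull display → palatable (pays 49).
  Toxic: bright display gives 63 − 5 = 58; dull display gives 49 − 0 = 49. No deviation. ✓
  Palatable: dull display gives 49 − 0 = 49; bright display gives 63 − 10 = 53. Would deviate. ✗
Try toxic → dull display, palatable → bright display:
  Under separation the predator infers type exactly: dull display → toxic (pays 63), bright display → palatable (pays 49).
  Toxic: dull display gives 63 − 0 = 63; bright display gives 49 − 5 = 44. No deviation. ✓
  Palatable: bright display gives 49 − 10 = 39; dull display gives 63 − 0 = 63. Would deviate. ✗
Neither assignment is incentive-compatible.

None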